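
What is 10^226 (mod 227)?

10^1 ≡ 10 (mod 227)
10^2 ≡ 10^2 = 100 ≡ 100 (mod 227)
10^4 ≡ 100^2 = 10000 ≡ 12 (mod 227)
10^8 ≡ 12^2 = 144 ≡ 144 (mod 227)
10^16 ≡ 144^2 = 20736 ≡ 79 (mod 227)
10^32 ≡ 79^2 = 6241 ≡ 112 (mod 227)
10^64 ≡ 112^2 = 12544 ≡ 59 (mod 227)
10^128 ≡ 59^2 = 3481 ≡ 76 (mod 227)
226 = 128 + 64 + 32 + 2 in binary powers of 2.
So 10^226 ≡ 76 · 59 · 112 · 100 ≡ 1 (mod 227).
Since the result is 1, base 10 gives no evidence that 227 is composite.

1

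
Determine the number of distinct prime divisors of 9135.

9135 = 3^2 · 1015
1015 = 5 · 203
203 = 7 · 29
9135 = 3^2 · 5 · 7 · 29, which has 4 distinct prime factors.

4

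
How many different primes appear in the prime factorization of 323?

2

323 = 17 · 19
323 = 17 · 19, which has 2 distinct prime factors.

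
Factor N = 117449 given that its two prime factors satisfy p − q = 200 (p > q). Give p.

Since p = q + 200, we have 117449 = q(q + 200), so q² + 200q − 117449 = 0.
Discriminant: 200² + 4·117449 = 40000 + 469796 = 509796; √509796 = 714.
q = (−200 + 714)/2 = 257, and p = q + 200 = 457.
Check: 257 · 457 = 117449.

457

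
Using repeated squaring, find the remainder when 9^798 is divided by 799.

225

9^1 ≡ 9 (mod 799)
9^2 ≡ 9^2 = 81 ≡ 81 (mod 799)
9^4 ≡ 81^2 = 6561 ≡ 169 (mod 799)
9^8 ≡ 169^2 = 28561 ≡ 596 (mod 799)
9^16 ≡ 596^2 = 355216 ≡ 460 (mod 799)
9^32 ≡ 460^2 = 211600 ≡ 664 (mod 799)
9^64 ≡ 664^2 = 440896 ≡ 647 (mod 799)
9^128 ≡ 647^2 = 418609 ≡ 732 (mod 799)
9^256 ≡ 732^2 = 535824 ≡ 494 (mod 799)
9^512 ≡ 494^2 = 244036 ≡ 341 (mod 799)
798 = 512 + 256 + 16 + 8 + 4 + 2 in binary powers of 2.
So 9^798 ≡ 341 · 494 · 460 · 596 · 169 · 81 ≡ 225 (mod 799).
Since 225 ≠ 1, base 9 is a Fermat witness: 799 is composite.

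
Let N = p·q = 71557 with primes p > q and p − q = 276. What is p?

439

Since p = q + 276, we have 71557 = q(q + 276), so q² + 276q − 71557 = 0.
Discriminant: 276² + 4·71557 = 76176 + 286228 = 362404; √362404 = 602.
q = (−276 + 602)/2 = 163, and p = q + 276 = 439.
Check: 163 · 439 = 71557.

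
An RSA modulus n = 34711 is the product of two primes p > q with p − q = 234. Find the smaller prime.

Since p = q + 234, we have 34711 = q(q + 234), so q² + 234q − 34711 = 0.
Discriminant: 234² + 4·34711 = 54756 + 138844 = 193600; √193600 = 440.
q = (−234 + 440)/2 = 103, and p = q + 234 = 337.
Check: 103 · 337 = 34711.

103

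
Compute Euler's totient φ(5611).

5400

Factor: 5611 = 31 · 181.
φ(5611) = (31−1) · (181−1) = 30 · 180 = 5400.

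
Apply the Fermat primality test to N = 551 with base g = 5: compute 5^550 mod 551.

5^1 ≡ 5 (mod 551)
5^2 ≡ 5^2 = 25 ≡ 25 (mod 551)
5^4 ≡ 25^2 = 625 ≡ 74 (mod 551)
5^8 ≡ 74^2 = 5476 ≡ 517 (mod 551)
5^16 ≡ 517^2 = 267289 ≡ 54 (mod 551)
5^32 ≡ 54^2 = 2916 ≡ 161 (mod 551)
5^64 ≡ 161^2 = 25921 ≡ 24 (mod 551)
5^128 ≡ 24^2 = 576 ≡ 25 (mod 551)
5^256 ≡ 25^2 = 625 ≡ 74 (mod 551)
5^512 ≡ 74^2 = 5476 ≡ 517 (mod 551)
550 = 512 + 32 + 4 + 2 in binary powers of 2.
So 5^550 ≡ 517 · 161 · 74 · 25 ≡ 480 (mod 551).
Since 480 ≠ 1, base 5 is a Fermat witness: 551 is composite.

480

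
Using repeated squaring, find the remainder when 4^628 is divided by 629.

4^1 ≡ 4 (mod 629)
4^2 ≡ 4^2 = 16 ≡ 16 (mod 629)
4^4 ≡ 16^2 = 256 ≡ 256 (mod 629)
4^8 ≡ 256^2 = 65536 ≡ 120 (mod 629)
4^16 ≡ 120^2 = 14400 ≡ 562 (mod 629)
4^32 ≡ 562^2 = 315844 ≡ 86 (mod 629)
4^64 ≡ 86^2 = 7396 ≡ 477 (mod 629)
4^128 ≡ 477^2 = 227529 ≡ 460 (mod 629)
4^256 ≡ 460^2 = 211600 ≡ 256 (mod 629)
4^512 ≡ 256^2 = 65536 ≡ 120 (mod 629)
628 = 512 + 64 + 32 + 16 + 4 in binary powers of 2.
So 4^628 ≡ 120 · 477 · 86 · 562 · 256 ≡ 562 (mod 629).
Since 562 ≠ 1, base 4 is a Fermat witness: 629 is composite.

562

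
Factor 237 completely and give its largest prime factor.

79

237 = 3 · 79
79 is prime.
So 237 = 3 · 79; the largest prime factor is 79.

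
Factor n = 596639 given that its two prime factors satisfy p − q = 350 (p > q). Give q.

Since p = q + 350, we have 596639 = q(q + 350), so q² + 350q − 596639 = 0.
Discriminant: 350² + 4·596639 = 122500 + 2386556 = 2509056; √2509056 = 1584.
q = (−350 + 1584)/2 = 617, and p = q + 350 = 967.
Check: 617 · 967 = 596639.

617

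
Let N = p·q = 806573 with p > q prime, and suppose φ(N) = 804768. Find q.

809

φ(n) = (p−1)(q−1) = n − (p+q) + 1, so p + q = 806573 − 804768 + 1 = 1806.
p and q are the roots of t² − 1806t + 806573 = 0.
Discriminant: 1806² − 4·806573 = 3261636 − 3226292 = 35344; √35344 = 188.
q = (1806 − 188)/2 = 809, p = (1806 + 188)/2 = 997.
Check: 809 · 997 = 806573.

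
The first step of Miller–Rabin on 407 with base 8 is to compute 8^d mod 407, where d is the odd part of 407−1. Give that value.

347

407 − 1 = 406 = 2^1 · 203, so d = 203.
8^1 ≡ 8 (mod 407)
8^2 ≡ 8^2 = 64 ≡ 64 (mod 407)
8^4 ≡ 64^2 = 4096 ≡ 26 (mod 407)
8^8 ≡ 26^2 = 676 ≡ 269 (mod 407)
8^16 ≡ 269^2 = 72361 ≡ 322 (mod 407)
8^32 ≡ 322^2 = 103684 ≡ 306 (mod 407)
8^64 ≡ 306^2 = 93636 ≡ 26 (mod 407)
8^128 ≡ 26^2 = 676 ≡ 269 (mod 407)
203 = 128 + 64 + 8 + 2 + 1 in binary powers of 2.
So 8^203 ≡ 269 · 26 · 269 · 64 · 8 ≡ 347 (mod 407).
Squaring chain: 347; never reaches −1, so base 8 is a Miller–Rabin witness that 407 is composite.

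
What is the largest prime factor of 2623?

61

2623 = 43 · 61
61 is prime.
So 2623 = 43 · 61; the largest prime factor is 61.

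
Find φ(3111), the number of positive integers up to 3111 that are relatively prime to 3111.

1920

Factor: 3111 = 3 · 17 · 61.
φ(3111) = (3−1) · (17−1) · (61−1) = 2 · 16 · 60 = 1920.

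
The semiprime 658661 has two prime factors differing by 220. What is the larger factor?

929

Since p = q + 220, we have 658661 = q(q + 220), so q² + 220q − 658661 = 0.
Discriminant: 220² + 4·658661 = 48400 + 2634644 = 2683044; √2683044 = 1638.
q = (−220 + 1638)/2 = 709, and p = q + 220 = 929.
Check: 709 · 929 = 658661.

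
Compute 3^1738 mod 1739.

3^1 ≡ 3 (mod 1739)
3^2 ≡ 3^2 = 9 ≡ 9 (mod 1739)
3^4 ≡ 9^2 = 81 ≡ 81 (mod 1739)
3^8 ≡ 81^2 = 6561 ≡ 1344 (mod 1739)
3^16 ≡ 1344^2 = 1806336 ≡ 1254 (mod 1739)
3^32 ≡ 1254^2 = 1572516 ≡ 460 (mod 1739)
3^64 ≡ 460^2 = 211600 ≡ 1181 (mod 1739)
3^128 ≡ 1181^2 = 1394761 ≡ 83 (mod 1739)
3^256 ≡ 83^2 = 6889 ≡ 1672 (mod 1739)
3^512 ≡ 1672^2 = 2795584 ≡ 1011 (mod 1739)
3^1024 ≡ 1011^2 = 1022121 ≡ 1328 (mod 1739)
1738 = 1024 + 512 + 128 + 64 + 8 + 2 in binary powers of 2.
So 3^1738 ≡ 1328 · 1011 · 83 · 1181 · 1344 · 9 ≡ 1070 (mod 1739).
Since 1070 ≠ 1, base 3 is a Fermat witness: 1739 is composite.

1070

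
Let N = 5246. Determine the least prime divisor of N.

2

5246 is even: 2 divides it.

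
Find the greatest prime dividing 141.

141 = 3 · 47
47 is prime.
So 141 = 3 · 47; the largest prime factor is 47.

47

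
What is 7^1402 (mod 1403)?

7^1 ≡ 7 (mod 1403)
7^2 ≡ 7^2 = 49 ≡ 49 (mod 1403)
7^4 ≡ 49^2 = 2401 ≡ 998 (mod 1403)
7^8 ≡ 998^2 = 996004 ≡ 1277 (mod 1403)
7^16 ≡ 1277^2 = 1630729 ≡ 443 (mod 1403)
7^32 ≡ 443^2 = 196249 ≡ 1232 (mod 1403)
7^64 ≡ 1232^2 = 1517824 ≡ 1181 (mod 1403)
7^128 ≡ 1181^2 = 1394761 ≡ 179 (mod 1403)
7^256 ≡ 179^2 = 32041 ≡ 1175 (mod 1403)
7^512 ≡ 1175^2 = 1380625 ≡ 73 (mod 1403)
7^1024 ≡ 73^2 = 5329 ≡ 1120 (mod 1403)
1402 = 1024 + 256 + 64 + 32 + 16 + 8 + 2 in binary powers of 2.
So 7^1402 ≡ 1120 · 1175 · 1181 · 1232 · 443 · 1277 · 49 ≡ 351 (mod 1403).
Since 351 ≠ 1, base 7 is a Fermat witness: 1403 is composite.

351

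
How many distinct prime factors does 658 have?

658 = 2 · 329
329 = 7 · 47
658 = 2 · 7 · 47, which has 3 distinct prime factors.

3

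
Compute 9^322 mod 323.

9^1 ≡ 9 (mod 323)
9^2 ≡ 9^2 = 81 ≡ 81 (mod 323)
9^4 ≡ 81^2 = 6561 ≡ 101 (mod 323)
9^8 ≡ 101^2 = 10201 ≡ 188 (mod 323)
9^16 ≡ 188^2 = 35344 ≡ 137 (mod 323)
9^32 ≡ 137^2 = 18769 ≡ 35 (mod 323)
9^64 ≡ 35^2 = 1225 ≡ 256 (mod 323)
9^128 ≡ 256^2 = 65536 ≡ 290 (mod 323)
9^256 ≡ 290^2 = 84100 ≡ 120 (mod 323)
322 = 256 + 64 + 2 in binary powers of 2.
So 9^322 ≡ 120 · 256 · 81 ≡ 251 (mod 323).
Since 251 ≠ 1, base 9 is a Fermat witness: 323 is composite.

251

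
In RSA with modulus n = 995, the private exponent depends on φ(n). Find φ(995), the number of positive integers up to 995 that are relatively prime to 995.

792

Factor: 995 = 5 · 199.
φ(995) = (5−1) · (199−1) = 4 · 198 = 792.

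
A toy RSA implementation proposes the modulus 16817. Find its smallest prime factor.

67

16817 is odd.
Digit sum 23, not divisible by 3.
Ends in 7: not divisible by 5.
7: 16817 = 7·2402 + 3
11: 16817 = 11·1528 + 9
13: 16817 = 13·1293 + 8
17: 16817 = 17·989 + 4
19: 16817 = 19·885 + 2
23: 16817 = 23·731 + 4
29: 16817 = 29·579 + 26
31: 16817 = 31·542 + 15
37: 16817 = 37·454 + 19
41: 16817 = 41·410 + 7
43: 16817 = 43·391 + 4
47: 16817 = 47·357 + 38
53: 16817 = 53·317 + 16
59: 16817 = 59·285 + 2
61: 16817 = 61·275 + 42
67: 16817 = 67·251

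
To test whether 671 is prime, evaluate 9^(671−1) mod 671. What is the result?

1

9^1 ≡ 9 (mod 671)
9^2 ≡ 9^2 = 81 ≡ 81 (mod 671)
9^4 ≡ 81^2 = 6561 ≡ 522 (mod 671)
9^8 ≡ 522^2 = 272484 ≡ 58 (mod 671)
9^16 ≡ 58^2 = 3364 ≡ 9 (mod 671)
9^32 ≡ 9^2 = 81 ≡ 81 (mod 671)
9^64 ≡ 81^2 = 6561 ≡ 522 (mod 671)
9^128 ≡ 522^2 = 272484 ≡ 58 (mod 671)
9^256 ≡ 58^2 = 3364 ≡ 9 (mod 671)
9^512 ≡ 9^2 = 81 ≡ 81 (mod 671)
670 = 512 + 128 + 16 + 8 + 4 + 2 in binary powers of 2.
So 9^670 ≡ 81 · 58 · 9 · 58 · 522 · 81 ≡ 1 (mod 671).
Since the result is 1, base 9 gives no evidence that 671 is composite.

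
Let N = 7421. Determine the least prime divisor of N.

41

7421 is odd.
Digit sum 14, not divisible by 3.
Ends in 1: not divisible by 5.
7: 7421 = 7·1060 + 1
11: 7421 = 11·674 + 7
13: 7421 = 13·570 + 11
17: 7421 = 17·436 + 9
19: 7421 = 19·390 + 11
23: 7421 = 23·322 + 15
29: 7421 = 29·255 + 26
31: 7421 = 31·239 + 12
37: 7421 = 37·200 + 21
41: 7421 = 41·181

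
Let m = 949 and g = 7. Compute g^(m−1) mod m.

7^1 ≡ 7 (mod 949)
7^2 ≡ 7^2 = 49 ≡ 49 (mod 949)
7^4 ≡ 49^2 = 2401 ≡ 503 (mod 949)
7^8 ≡ 503^2 = 253009 ≡ 575 (mod 949)
7^16 ≡ 575^2 = 330625 ≡ 373 (mod 949)
7^32 ≡ 373^2 = 139129 ≡ 575 (mod 949)
7^64 ≡ 575^2 = 330625 ≡ 373 (mod 949)
7^128 ≡ 373^2 = 139129 ≡ 575 (mod 949)
7^256 ≡ 575^2 = 330625 ≡ 373 (mod 949)
7^512 ≡ 373^2 = 139129 ≡ 575 (mod 949)
948 = 512 + 256 + 128 + 32 + 16 + 4 in binary powers of 2.
So 7^948 ≡ 575 · 373 · 575 · 575 · 373 · 503 ≡ 729 (mod 949).
Since 729 ≠ 1, base 7 is a Fermat witness: 949 is composite.

729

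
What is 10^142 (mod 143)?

133

10^1 ≡ 10 (mod 143)
10^2 ≡ 10^2 = 100 ≡ 100 (mod 143)
10^4 ≡ 100^2 = 10000 ≡ 133 (mod 143)
10^8 ≡ 133^2 = 17689 ≡ 100 (mod 143)
10^16 ≡ 100^2 = 10000 ≡ 133 (mod 143)
10^32 ≡ 133^2 = 17689 ≡ 100 (mod 143)
10^64 ≡ 100^2 = 10000 ≡ 133 (mod 143)
10^128 ≡ 133^2 = 17689 ≡ 100 (mod 143)
142 = 128 + 8 + 4 + 2 in binary powers of 2.
So 10^142 ≡ 100 · 100 · 133 · 100 ≡ 133 (mod 143).
Since 133 ≠ 1, base 10 is a Fermat witness: 143 is composite.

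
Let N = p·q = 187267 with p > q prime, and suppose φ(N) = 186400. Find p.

φ(n) = (p−1)(q−1) = n − (p+q) + 1, so p + q = 187267 − 186400 + 1 = 868.
p and q are the roots of t² − 868t + 187267 = 0.
Discriminant: 868² − 4·187267 = 753424 − 749068 = 4356; √4356 = 66.
q = (868 − 66)/2 = 401, p = (868 + 66)/2 = 467.
Check: 401 · 467 = 187267.

467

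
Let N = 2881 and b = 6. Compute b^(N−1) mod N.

2839

6^1 ≡ 6 (mod 2881)
6^2 ≡ 6^2 = 36 ≡ 36 (mod 2881)
6^4 ≡ 36^2 = 1296 ≡ 1296 (mod 2881)
6^8 ≡ 1296^2 = 1679616 ≡ 2874 (mod 2881)
6^16 ≡ 2874^2 = 8259876 ≡ 49 (mod 2881)
6^32 ≡ 49^2 = 2401 ≡ 2401 (mod 2881)
6^64 ≡ 2401^2 = 5764801 ≡ 2801 (mod 2881)
6^128 ≡ 2801^2 = 7845601 ≡ 638 (mod 2881)
6^256 ≡ 638^2 = 407044 ≡ 823 (mod 2881)
6^512 ≡ 823^2 = 677329 ≡ 294 (mod 2881)
6^1024 ≡ 294^2 = 86436 ≡ 6 (mod 2881)
6^2048 ≡ 6^2 = 36 ≡ 36 (mod 2881)
2880 = 2048 + 512 + 256 + 64 in binary powers of 2.
So 6^2880 ≡ 36 · 294 · 823 · 2801 ≡ 2839 (mod 2881).
Since 2839 ≠ 1, base 6 is a Fermat witness: 2881 is composite.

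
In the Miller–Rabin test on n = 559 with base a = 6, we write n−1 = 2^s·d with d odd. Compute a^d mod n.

559 − 1 = 558 = 2^1 · 279, so d = 279.
6^1 ≡ 6 (mod 559)
6^2 ≡ 6^2 = 36 ≡ 36 (mod 559)
6^4 ≡ 36^2 = 1296 ≡ 178 (mod 559)
6^8 ≡ 178^2 = 31684 ≡ 380 (mod 559)
6^16 ≡ 380^2 = 144400 ≡ 178 (mod 559)
6^32 ≡ 178^2 = 31684 ≡ 380 (mod 559)
6^64 ≡ 380^2 = 144400 ≡ 178 (mod 559)
6^128 ≡ 178^2 = 31684 ≡ 380 (mod 559)
6^256 ≡ 380^2 = 144400 ≡ 178 (mod 559)
279 = 256 + 16 + 4 + 2 + 1 in binary powers of 2.
So 6^279 ≡ 178 · 178 · 178 · 36 · 6 ≡ 216 (mod 559).
Squaring chain: 216; never reaches −1, so base 6 is a Miller–Rabin witness that 559 is composite.

216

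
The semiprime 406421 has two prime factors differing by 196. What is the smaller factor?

547

Since p = q + 196, we have 406421 = q(q + 196), so q² + 196q − 406421 = 0.
Discriminant: 196² + 4·406421 = 38416 + 1625684 = 1664100; √1664100 = 1290.
q = (−196 + 1290)/2 = 547, and p = q + 196 = 743.
Check: 547 · 743 = 406421.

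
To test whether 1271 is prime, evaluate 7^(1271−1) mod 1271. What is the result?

893

7^1 ≡ 7 (mod 1271)
7^2 ≡ 7^2 = 49 ≡ 49 (mod 1271)
7^4 ≡ 49^2 = 2401 ≡ 1130 (mod 1271)
7^8 ≡ 1130^2 = 1276900 ≡ 816 (mod 1271)
7^16 ≡ 816^2 = 665856 ≡ 1123 (mod 1271)
7^32 ≡ 1123^2 = 1261129 ≡ 297 (mod 1271)
7^64 ≡ 297^2 = 88209 ≡ 510 (mod 1271)
7^128 ≡ 510^2 = 260100 ≡ 816 (mod 1271)
7^256 ≡ 816^2 = 665856 ≡ 1123 (mod 1271)
7^512 ≡ 1123^2 = 1261129 ≡ 297 (mod 1271)
7^1024 ≡ 297^2 = 88209 ≡ 510 (mod 1271)
1270 = 1024 + 128 + 64 + 32 + 16 + 4 + 2 in binary powers of 2.
So 7^1270 ≡ 510 · 816 · 510 · 297 · 1123 · 1130 · 49 ≡ 893 (mod 1271).
Since 893 ≠ 1, base 7 is a Fermat witness: 1271 is composite.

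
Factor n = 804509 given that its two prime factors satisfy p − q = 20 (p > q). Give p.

907

Since p = q + 20, we have 804509 = q(q + 20), so q² + 20q − 804509 = 0.
Discriminant: 20² + 4·804509 = 400 + 3218036 = 3218436; √3218436 = 1794.
q = (−20 + 1794)/2 = 887, and p = q + 20 = 907.
Check: 887 · 907 = 804509.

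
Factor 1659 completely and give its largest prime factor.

79

1659 = 3 · 553
553 = 7 · 79
79 is prime.
So 1659 = 3 · 7 · 79; the largest prime factor is 79.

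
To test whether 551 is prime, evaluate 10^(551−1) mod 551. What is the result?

10^1 ≡ 10 (mod 551)
10^2 ≡ 10^2 = 100 ≡ 100 (mod 551)
10^4 ≡ 100^2 = 10000 ≡ 82 (mod 551)
10^8 ≡ 82^2 = 6724 ≡ 112 (mod 551)
10^16 ≡ 112^2 = 12544 ≡ 422 (mod 551)
10^32 ≡ 422^2 = 178084 ≡ 111 (mod 551)
10^64 ≡ 111^2 = 12321 ≡ 199 (mod 551)
10^128 ≡ 199^2 = 39601 ≡ 480 (mod 551)
10^256 ≡ 480^2 = 230400 ≡ 82 (mod 551)
10^512 ≡ 82^2 = 6724 ≡ 112 (mod 551)
550 = 512 + 32 + 4 + 2 in binary powers of 2.
So 10^550 ≡ 112 · 111 · 82 · 100 ≡ 237 (mod 551).
Since 237 ≠ 1, base 10 is a Fermat witness: 551 is composite.

237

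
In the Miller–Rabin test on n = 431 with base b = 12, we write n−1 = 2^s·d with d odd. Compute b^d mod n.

1

431 − 1 = 430 = 2^1 · 215, so d = 215.
12^1 ≡ 12 (mod 431)
12^2 ≡ 12^2 = 144 ≡ 144 (mod 431)
12^4 ≡ 144^2 = 20736 ≡ 48 (mod 431)
12^8 ≡ 48^2 = 2304 ≡ 149 (mod 431)
12^16 ≡ 149^2 = 22201 ≡ 220 (mod 431)
12^32 ≡ 220^2 = 48400 ≡ 128 (mod 431)
12^64 ≡ 128^2 = 16384 ≡ 6 (mod 431)
12^128 ≡ 6^2 = 36 ≡ 36 (mod 431)
215 = 128 + 64 + 16 + 4 + 2 + 1 in binary powers of 2.
So 12^215 ≡ 36 · 6 · 220 · 48 · 144 · 12 ≡ 1 (mod 431).
Since 12^d ≡ 1 (mod 431), base 12 does not prove 431 composite.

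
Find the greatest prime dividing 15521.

83

15521 = 11 · 1411
1411 = 17 · 83
83 is prime.
So 15521 = 11 · 17 · 83; the largest prime factor is 83.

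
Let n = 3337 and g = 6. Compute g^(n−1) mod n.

617

6^1 ≡ 6 (mod 3337)
6^2 ≡ 6^2 = 36 ≡ 36 (mod 3337)
6^4 ≡ 36^2 = 1296 ≡ 1296 (mod 3337)
6^8 ≡ 1296^2 = 1679616 ≡ 1105 (mod 3337)
6^16 ≡ 1105^2 = 1221025 ≡ 3020 (mod 3337)
6^32 ≡ 3020^2 = 9120400 ≡ 379 (mod 3337)
6^64 ≡ 379^2 = 143641 ≡ 150 (mod 3337)
6^128 ≡ 150^2 = 22500 ≡ 2478 (mod 3337)
6^256 ≡ 2478^2 = 6140484 ≡ 404 (mod 3337)
6^512 ≡ 404^2 = 163216 ≡ 3040 (mod 3337)
6^1024 ≡ 3040^2 = 9241600 ≡ 1447 (mod 3337)
6^2048 ≡ 1447^2 = 2093809 ≡ 1510 (mod 3337)
3336 = 2048 + 1024 + 256 + 8 in binary powers of 2.
So 6^3336 ≡ 1510 · 1447 · 404 · 1105 ≡ 617 (mod 3337).
Since 617 ≠ 1, base 6 is a Fermat witness: 3337 is composite.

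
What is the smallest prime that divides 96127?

96127 is odd.
Digit sum 25, not divisible by 3.
Ends in 7: not divisible by 5.
7: 96127 = 7·13732 + 3
11: 96127 = 11·8738 + 9
13: 96127 = 13·7394 + 5
17: 96127 = 17·5654 + 9
19: 96127 = 19·5059 + 6
23: 96127 = 23·4179 + 10
29: 96127 = 29·3314 + 21
31: 96127 = 31·3100 + 27
37: 96127 = 37·2598 + 1
41: 96127 = 41·2344 + 23
43: 96127 = 43·2235 + 22
47: 96127 = 47·2045 + 12
53: 96127 = 53·1813 + 38
59: 96127 = 59·1629 + 16
61: 96127 = 61·1575 + 52
67: 96127 = 67·1434 + 49
71: 96127 = 71·1353 + 64
73: 96127 = 73·1316 + 59
79: 96127 = 79·1216 + 63
83: 96127 = 83·1158 + 13
89: 96127 = 89·1080 + 7
97: 96127 = 97·991

97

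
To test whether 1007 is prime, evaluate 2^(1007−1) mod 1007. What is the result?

2^1 ≡ 2 (mod 1007)
2^2 ≡ 2^2 = 4 ≡ 4 (mod 1007)
2^4 ≡ 4^2 = 16 ≡ 16 (mod 1007)
2^8 ≡ 16^2 = 256 ≡ 256 (mod 1007)
2^16 ≡ 256^2 = 65536 ≡ 81 (mod 1007)
2^32 ≡ 81^2 = 6561 ≡ 519 (mod 1007)
2^64 ≡ 519^2 = 269361 ≡ 492 (mod 1007)
2^128 ≡ 492^2 = 242064 ≡ 384 (mod 1007)
2^256 ≡ 384^2 = 147456 ≡ 434 (mod 1007)
2^512 ≡ 434^2 = 188356 ≡ 47 (mod 1007)
1006 = 512 + 256 + 128 + 64 + 32 + 8 + 4 + 2 in binary powers of 2.
So 2^1006 ≡ 47 · 434 · 384 · 492 · 519 · 256 · 16 · 4 ≡ 271 (mod 1007).
Since 271 ≠ 1, base 2 is a Fermat witness: 1007 is composite.

271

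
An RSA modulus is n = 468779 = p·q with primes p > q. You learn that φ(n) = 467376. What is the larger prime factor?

φ(n) = (p−1)(q−1) = n − (p+q) + 1, so p + q = 468779 − 467376 + 1 = 1404.
p and q are the roots of t² − 1404t + 468779 = 0.
Discriminant: 1404² − 4·468779 = 1971216 − 1875116 = 96100; √96100 = 310.
q = (1404 − 310)/2 = 547, p = (1404 + 310)/2 = 857.
Check: 547 · 857 = 468779.

857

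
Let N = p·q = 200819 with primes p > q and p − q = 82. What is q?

Since p = q + 82, we have 200819 = q(q + 82), so q² + 82q − 200819 = 0.
Discriminant: 82² + 4·200819 = 6724 + 803276 = 810000; √810000 = 900.
q = (−82 + 900)/2 = 409, and p = q + 82 = 491.
Check: 409 · 491 = 200819.

409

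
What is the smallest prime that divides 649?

11

649 is odd.
Digit sum 19, not divisible by 3.
Ends in 9: not divisible by 5.
7: 649 = 7·92 + 5
11: 649 = 11·59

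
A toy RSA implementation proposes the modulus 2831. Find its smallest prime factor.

2831 is odd.
Digit sum 14, not divisible by 3.
Ends in 1: not divisible by 5.
7: 2831 = 7·404 + 3
11: 2831 = 11·257 + 4
13: 2831 = 13·217 + 10
17: 2831 = 17·166 + 9
19: 2831 = 19·149

19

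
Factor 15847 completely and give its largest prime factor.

53

15847 = 13 · 1219
1219 = 23 · 53
53 is prime.
So 15847 = 13 · 23 · 53; the largest prime factor is 53.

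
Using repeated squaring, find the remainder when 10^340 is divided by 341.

67

10^1 ≡ 10 (mod 341)
10^2 ≡ 10^2 = 100 ≡ 100 (mod 341)
10^4 ≡ 100^2 = 10000 ≡ 111 (mod 341)
10^8 ≡ 111^2 = 12321 ≡ 45 (mod 341)
10^16 ≡ 45^2 = 2025 ≡ 320 (mod 341)
10^32 ≡ 320^2 = 102400 ≡ 100 (mod 341)
10^64 ≡ 100^2 = 10000 ≡ 111 (mod 341)
10^128 ≡ 111^2 = 12321 ≡ 45 (mod 341)
10^256 ≡ 45^2 = 2025 ≡ 320 (mod 341)
340 = 256 + 64 + 16 + 4 in binary powers of 2.
So 10^340 ≡ 320 · 111 · 320 · 111 ≡ 67 (mod 341).
Since 67 ≠ 1, base 10 is a Fermat witness: 341 is composite.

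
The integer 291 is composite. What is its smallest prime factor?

3

291 is odd.
Digit sum 12, divisible by 3.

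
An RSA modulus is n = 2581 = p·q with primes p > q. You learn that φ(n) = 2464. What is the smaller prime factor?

29

φ(n) = (p−1)(q−1) = n − (p+q) + 1, so p + q = 2581 − 2464 + 1 = 118.
p and q are the roots of t² − 118t + 2581 = 0.
Discriminant: 118² − 4·2581 = 13924 − 10324 = 3600; √3600 = 60.
q = (118 − 60)/2 = 29, p = (118 + 60)/2 = 89.
Check: 29 · 89 = 2581.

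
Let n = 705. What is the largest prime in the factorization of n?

705 = 3 · 235
235 = 5 · 47
47 is prime.
So 705 = 3 · 5 · 47; the largest prime factor is 47.

47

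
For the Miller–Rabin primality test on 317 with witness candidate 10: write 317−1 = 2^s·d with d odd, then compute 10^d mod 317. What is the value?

1

317 − 1 = 316 = 2^2 · 79, so d = 79.
10^1 ≡ 10 (mod 317)
10^2 ≡ 10^2 = 100 ≡ 100 (mod 317)
10^4 ≡ 100^2 = 10000 ≡ 173 (mod 317)
10^8 ≡ 173^2 = 29929 ≡ 131 (mod 317)
10^16 ≡ 131^2 = 17161 ≡ 43 (mod 317)
10^32 ≡ 43^2 = 1849 ≡ 264 (mod 317)
10^64 ≡ 264^2 = 69696 ≡ 273 (mod 317)
79 = 64 + 8 + 4 + 2 + 1 in binary powers of 2.
So 10^79 ≡ 273 · 131 · 173 · 100 · 10 ≡ 1 (mod 317).
Since 10^d ≡ 1 (mod 317), base 10 does not prove 317 composite.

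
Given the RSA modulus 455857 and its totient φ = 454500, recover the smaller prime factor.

607

φ(n) = (p−1)(q−1) = n − (p+q) + 1, so p + q = 455857 − 454500 + 1 = 1358.
p and q are the roots of t² − 1358t + 455857 = 0.
Discriminant: 1358² − 4·455857 = 1844164 − 1823428 = 20736; √20736 = 144.
q = (1358 − 144)/2 = 607, p = (1358 + 144)/2 = 751.
Check: 607 · 751 = 455857.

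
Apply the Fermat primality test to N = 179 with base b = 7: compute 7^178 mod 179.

1

7^1 ≡ 7 (mod 179)
7^2 ≡ 7^2 = 49 ≡ 49 (mod 179)
7^4 ≡ 49^2 = 2401 ≡ 74 (mod 179)
7^8 ≡ 74^2 = 5476 ≡ 106 (mod 179)
7^16 ≡ 106^2 = 11236 ≡ 138 (mod 179)
7^32 ≡ 138^2 = 19044 ≡ 70 (mod 179)
7^64 ≡ 70^2 = 4900 ≡ 67 (mod 179)
7^128 ≡ 67^2 = 4489 ≡ 14 (mod 179)
178 = 128 + 32 + 16 + 2 in binary powers of 2.
So 7^178 ≡ 14 · 70 · 138 · 49 ≡ 1 (mod 179).
Since the result is 1, base 7 gives no evidence that 179 is composite.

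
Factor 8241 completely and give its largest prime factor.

8241 = 3 · 2747
2747 = 41 · 67
67 is prime.
So 8241 = 3 · 41 · 67; the largest prime factor is 67.

67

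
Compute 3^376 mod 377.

16

3^1 ≡ 3 (mod 377)
3^2 ≡ 3^2 = 9 ≡ 9 (mod 377)
3^4 ≡ 9^2 = 81 ≡ 81 (mod 377)
3^8 ≡ 81^2 = 6561 ≡ 152 (mod 377)
3^16 ≡ 152^2 = 23104 ≡ 107 (mod 377)
3^32 ≡ 107^2 = 11449 ≡ 139 (mod 377)
3^64 ≡ 139^2 = 19321 ≡ 94 (mod 377)
3^128 ≡ 94^2 = 8836 ≡ 165 (mod 377)
3^256 ≡ 165^2 = 27225 ≡ 81 (mod 377)
376 = 256 + 64 + 32 + 16 + 8 in binary powers of 2.
So 3^376 ≡ 81 · 94 · 139 · 107 · 152 ≡ 16 (mod 377).
Since 16 ≠ 1, base 3 is a Fermat witness: 377 is composite.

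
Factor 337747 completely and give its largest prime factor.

71

337747 = 67 · 5041
5041 = 71 · 71
71 = 71 · 1
So 337747 = 67 · 71^2; the largest prime factor is 71.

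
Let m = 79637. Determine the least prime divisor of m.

79637 is odd.
Digit sum 32, not divisible by 3.
Ends in 7: not divisible by 5.
7: 79637 = 7·11376 + 5
11: 79637 = 11·7239 + 8
13: 79637 = 13·6125 + 12
17: 79637 = 17·4684 + 9
19: 79637 = 19·4191 + 8
23: 79637 = 23·3462 + 11
29: 79637 = 29·2746 + 3
31: 79637 = 31·2568 + 29
37: 79637 = 37·2152 + 13
41: 79637 = 41·1942 + 15
43: 79637 = 43·1852 + 1
47: 79637 = 47·1694 + 19
53: 79637 = 53·1502 + 31
59: 79637 = 59·1349 + 46
61: 79637 = 61·1305 + 32
67: 79637 = 67·1188 + 41
71: 79637 = 71·1121 + 46
73: 79637 = 73·1090 + 67
79: 79637 = 79·1008 + 5
83: 79637 = 83·959 + 40
89: 79637 = 89·894 + 71
97: 79637 = 97·821

97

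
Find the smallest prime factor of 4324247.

67

4324247 is odd.
Digit sum 26, not divisible by 3.
Ends in 7: not divisible by 5.
7: 4324247 = 7·617749 + 4
11: 4324247 = 11·393113 + 4
13: 4324247 = 13·332634 + 5
17: 4324247 = 17·254367 + 8
19: 4324247 = 19·227591 + 18
23: 4324247 = 23·188010 + 17
29: 4324247 = 29·149111 + 28
31: 4324247 = 31·139491 + 26
37: 4324247 = 37·116871 + 20
41: 4324247 = 41·105469 + 18
43: 4324247 = 43·100563 + 38
47: 4324247 = 47·92005 + 12
53: 4324247 = 53·81589 + 30
59: 4324247 = 59·73292 + 19
61: 4324247 = 61·70889 + 18
67: 4324247 = 67·64541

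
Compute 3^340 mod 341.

56

3^1 ≡ 3 (mod 341)
3^2 ≡ 3^2 = 9 ≡ 9 (mod 341)
3^4 ≡ 9^2 = 81 ≡ 81 (mod 341)
3^8 ≡ 81^2 = 6561 ≡ 82 (mod 341)
3^16 ≡ 82^2 = 6724 ≡ 245 (mod 341)
3^32 ≡ 245^2 = 60025 ≡ 9 (mod 341)
3^64 ≡ 9^2 = 81 ≡ 81 (mod 341)
3^128 ≡ 81^2 = 6561 ≡ 82 (mod 341)
3^256 ≡ 82^2 = 6724 ≡ 245 (mod 341)
340 = 256 + 64 + 16 + 4 in binary powers of 2.
So 3^340 ≡ 245 · 81 · 245 · 81 ≡ 56 (mod 341).
Since 56 ≠ 1, base 3 is a Fermat witness: 341 is composite.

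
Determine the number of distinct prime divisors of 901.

2

901 = 17 · 53
901 = 17 · 53, which has 2 distinct prime factors.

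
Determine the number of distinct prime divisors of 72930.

72930 = 2 · 36465
36465 = 3 · 12155
12155 = 5 · 2431
2431 = 11 · 221
221 = 13 · 17
72930 = 2 · 3 · 5 · 11 · 13 · 17, which has 6 distinct prime factors.

6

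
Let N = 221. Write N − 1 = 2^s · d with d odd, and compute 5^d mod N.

112

221 − 1 = 220 = 2^2 · 55, so d = 55.
5^1 ≡ 5 (mod 221)
5^2 ≡ 5^2 = 25 ≡ 25 (mod 221)
5^4 ≡ 25^2 = 625 ≡ 183 (mod 221)
5^8 ≡ 183^2 = 33489 ≡ 118 (mod 221)
5^16 ≡ 118^2 = 13924 ≡ 1 (mod 221)
5^32 ≡ 1^2 = 1 ≡ 1 (mod 221)
55 = 32 + 16 + 4 + 2 + 1 in binary powers of 2.
So 5^55 ≡ 1 · 1 · 183 · 25 · 5 ≡ 112 (mod 221).
Squaring chain: 112 → 168; never reaches −1, so base 5 is a Miller–Rabin witness that 221 is composite.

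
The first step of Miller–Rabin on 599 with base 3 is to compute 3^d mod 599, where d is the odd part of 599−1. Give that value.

1

599 − 1 = 598 = 2^1 · 299, so d = 299.
3^1 ≡ 3 (mod 599)
3^2 ≡ 3^2 = 9 ≡ 9 (mod 599)
3^4 ≡ 9^2 = 81 ≡ 81 (mod 599)
3^8 ≡ 81^2 = 6561 ≡ 571 (mod 599)
3^16 ≡ 571^2 = 326041 ≡ 185 (mod 599)
3^32 ≡ 185^2 = 34225 ≡ 82 (mod 599)
3^64 ≡ 82^2 = 6724 ≡ 135 (mod 599)
3^128 ≡ 135^2 = 18225 ≡ 255 (mod 599)
3^256 ≡ 255^2 = 65025 ≡ 333 (mod 599)
299 = 256 + 32 + 8 + 2 + 1 in binary powers of 2.
So 3^299 ≡ 333 · 82 · 571 · 9 · 3 ≡ 1 (mod 599).
Since 3^d ≡ 1 (mod 599), base 3 does not prove 599 composite.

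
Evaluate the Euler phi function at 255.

128

Factor: 255 = 3 · 5 · 17.
φ(255) = (3−1) · (5−1) · (17−1) = 2 · 4 · 16 = 128.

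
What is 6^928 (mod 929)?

6^1 ≡ 6 (mod 929)
6^2 ≡ 6^2 = 36 ≡ 36 (mod 929)
6^4 ≡ 36^2 = 1296 ≡ 367 (mod 929)
6^8 ≡ 367^2 = 134689 ≡ 913 (mod 929)
6^16 ≡ 913^2 = 833569 ≡ 256 (mod 929)
6^32 ≡ 256^2 = 65536 ≡ 506 (mod 929)
6^64 ≡ 506^2 = 256036 ≡ 561 (mod 929)
6^128 ≡ 561^2 = 314721 ≡ 719 (mod 929)
6^256 ≡ 719^2 = 516961 ≡ 437 (mod 929)
6^512 ≡ 437^2 = 190969 ≡ 524 (mod 929)
928 = 512 + 256 + 128 + 32 in binary powers of 2.
So 6^928 ≡ 524 · 437 · 719 · 506 ≡ 1 (mod 929).
Since the result is 1, base 6 gives no evidence that 929 is composite.

1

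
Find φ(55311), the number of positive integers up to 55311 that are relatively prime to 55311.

Factor: 55311 = 3 · 103 · 179.
φ(55311) = (3−1) · (103−1) · (179−1) = 2 · 102 · 178 = 36312.

36312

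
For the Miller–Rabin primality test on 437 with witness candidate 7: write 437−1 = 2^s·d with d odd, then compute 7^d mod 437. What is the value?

437 − 1 = 436 = 2^2 · 109, so d = 109.
7^1 ≡ 7 (mod 437)
7^2 ≡ 7^2 = 49 ≡ 49 (mod 437)
7^4 ≡ 49^2 = 2401 ≡ 216 (mod 437)
7^8 ≡ 216^2 = 46656 ≡ 334 (mod 437)
7^16 ≡ 334^2 = 111556 ≡ 121 (mod 437)
7^32 ≡ 121^2 = 14641 ≡ 220 (mod 437)
7^64 ≡ 220^2 = 48400 ≡ 330 (mod 437)
109 = 64 + 32 + 8 + 4 + 1 in binary powers of 2.
So 7^109 ≡ 330 · 220 · 334 · 216 · 7 ≡ 102 (mod 437).
Squaring chain: 102 → 353; never reaches −1, so base 7 is a Miller–Rabin witness that 437 is composite.

102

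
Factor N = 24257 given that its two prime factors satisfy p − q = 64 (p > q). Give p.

191

Since p = q + 64, we have 24257 = q(q + 64), so q² + 64q − 24257 = 0.
Discriminant: 64² + 4·24257 = 4096 + 97028 = 101124; √101124 = 318.
q = (−64 + 318)/2 = 127, and p = q + 64 = 191.
Check: 127 · 191 = 24257.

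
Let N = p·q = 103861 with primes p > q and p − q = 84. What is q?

283

Since p = q + 84, we have 103861 = q(q + 84), so q² + 84q − 103861 = 0.
Discriminant: 84² + 4·103861 = 7056 + 415444 = 422500; √422500 = 650.
q = (−84 + 650)/2 = 283, and p = q + 84 = 367.
Check: 283 · 367 = 103861.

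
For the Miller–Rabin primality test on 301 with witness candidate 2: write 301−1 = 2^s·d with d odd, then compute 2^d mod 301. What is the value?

204

301 − 1 = 300 = 2^2 · 75, so d = 75.
2^1 ≡ 2 (mod 301)
2^2 ≡ 2^2 = 4 ≡ 4 (mod 301)
2^4 ≡ 4^2 = 16 ≡ 16 (mod 301)
2^8 ≡ 16^2 = 256 ≡ 256 (mod 301)
2^16 ≡ 256^2 = 65536 ≡ 219 (mod 301)
2^32 ≡ 219^2 = 47961 ≡ 102 (mod 301)
2^64 ≡ 102^2 = 10404 ≡ 170 (mod 301)
75 = 64 + 8 + 2 + 1 in binary powers of 2.
So 2^75 ≡ 170 · 256 · 4 · 2 ≡ 204 (mod 301).
Squaring chain: 204 → 78; never reaches −1, so base 2 is a Miller–Rabin witness that 301 is composite.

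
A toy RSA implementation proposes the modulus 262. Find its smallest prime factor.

262 is even: 2 divides it.

2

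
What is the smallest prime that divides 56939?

97

56939 is odd.
Digit sum 32, not divisible by 3.
Ends in 9: not divisible by 5.
7: 56939 = 7·8134 + 1
11: 56939 = 11·5176 + 3
13: 56939 = 13·4379 + 12
17: 56939 = 17·3349 + 6
19: 56939 = 19·2996 + 15
23: 56939 = 23·2475 + 14
29: 56939 = 29·1963 + 12
31: 56939 = 31·1836 + 23
37: 56939 = 37·1538 + 33
41: 56939 = 41·1388 + 31
43: 56939 = 43·1324 + 7
47: 56939 = 47·1211 + 22
53: 56939 = 53·1074 + 17
59: 56939 = 59·965 + 4
61: 56939 = 61·933 + 26
67: 56939 = 67·849 + 56
71: 56939 = 71·801 + 68
73: 56939 = 73·779 + 72
79: 56939 = 79·720 + 59
83: 56939 = 83·686 + 1
89: 56939 = 89·639 + 68
97: 56939 = 97·587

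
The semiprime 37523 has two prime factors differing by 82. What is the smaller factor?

Since p = q + 82, we have 37523 = q(q + 82), so q² + 82q − 37523 = 0.
Discriminant: 82² + 4·37523 = 6724 + 150092 = 156816; √156816 = 396.
q = (−82 + 396)/2 = 157, and p = q + 82 = 239.
Check: 157 · 239 = 37523.

157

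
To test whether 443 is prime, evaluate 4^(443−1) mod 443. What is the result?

4^1 ≡ 4 (mod 443)
4^2 ≡ 4^2 = 16 ≡ 16 (mod 443)
4^4 ≡ 16^2 = 256 ≡ 256 (mod 443)
4^8 ≡ 256^2 = 65536 ≡ 415 (mod 443)
4^16 ≡ 415^2 = 172225 ≡ 341 (mod 443)
4^32 ≡ 341^2 = 116281 ≡ 215 (mod 443)
4^64 ≡ 215^2 = 46225 ≡ 153 (mod 443)
4^128 ≡ 153^2 = 23409 ≡ 373 (mod 443)
4^256 ≡ 373^2 = 139129 ≡ 27 (mod 443)
442 = 256 + 128 + 32 + 16 + 8 + 2 in binary powers of 2.
So 4^442 ≡ 27 · 373 · 215 · 341 · 415 · 16 ≡ 1 (mod 443).
Since the result is 1, base 4 gives no evidence that 443 is composite.

1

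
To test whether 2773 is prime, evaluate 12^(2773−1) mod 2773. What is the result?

1575

12^1 ≡ 12 (mod 2773)
12^2 ≡ 12^2 = 144 ≡ 144 (mod 2773)
12^4 ≡ 144^2 = 20736 ≡ 1325 (mod 2773)
12^8 ≡ 1325^2 = 1755625 ≡ 316 (mod 2773)
12^16 ≡ 316^2 = 99856 ≡ 28 (mod 2773)
12^32 ≡ 28^2 = 784 ≡ 784 (mod 2773)
12^64 ≡ 784^2 = 614656 ≡ 1823 (mod 2773)
12^128 ≡ 1823^2 = 3323329 ≡ 1275 (mod 2773)
12^256 ≡ 1275^2 = 1625625 ≡ 647 (mod 2773)
12^512 ≡ 647^2 = 418609 ≡ 2659 (mod 2773)
12^1024 ≡ 2659^2 = 7070281 ≡ 1904 (mod 2773)
12^2048 ≡ 1904^2 = 3625216 ≡ 905 (mod 2773)
2772 = 2048 + 512 + 128 + 64 + 16 + 4 in binary powers of 2.
So 12^2772 ≡ 905 · 2659 · 1275 · 1823 · 28 · 1325 ≡ 1575 (mod 2773).
Since 1575 ≠ 1, base 12 is a Fermat witness: 2773 is composite.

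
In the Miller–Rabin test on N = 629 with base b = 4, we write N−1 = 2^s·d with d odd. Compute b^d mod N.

629 − 1 = 628 = 2^2 · 157, so d = 157.
4^1 ≡ 4 (mod 629)
4^2 ≡ 4^2 = 16 ≡ 16 (mod 629)
4^4 ≡ 16^2 = 256 ≡ 256 (mod 629)
4^8 ≡ 256^2 = 65536 ≡ 120 (mod 629)
4^16 ≡ 120^2 = 14400 ≡ 562 (mod 629)
4^32 ≡ 562^2 = 315844 ≡ 86 (mod 629)
4^64 ≡ 86^2 = 7396 ≡ 477 (mod 629)
4^128 ≡ 477^2 = 227529 ≡ 460 (mod 629)
157 = 128 + 16 + 8 + 4 + 1 in binary powers of 2.
So 4^157 ≡ 460 · 562 · 120 · 256 · 4 ≡ 225 (mod 629).
Squaring chain: 225 → 305; never reaches −1, so base 4 is a Miller–Rabin witness that 629 is composite.

225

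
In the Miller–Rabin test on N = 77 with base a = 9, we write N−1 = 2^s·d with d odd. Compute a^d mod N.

77 − 1 = 76 = 2^2 · 19, so d = 19.
9^1 ≡ 9 (mod 77)
9^2 ≡ 9^2 = 81 ≡ 4 (mod 77)
9^4 ≡ 4^2 = 16 ≡ 16 (mod 77)
9^8 ≡ 16^2 = 256 ≡ 25 (mod 77)
9^16 ≡ 25^2 = 625 ≡ 9 (mod 77)
19 = 16 + 2 + 1 in binary powers of 2.
So 9^19 ≡ 9 · 4 · 9 ≡ 16 (mod 77).
Squaring chain: 16 → 25; never reaches −1, so base 9 is a Miller–Rabin witness that 77 is composite.

16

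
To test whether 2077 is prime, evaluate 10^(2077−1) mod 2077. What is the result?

10^1 ≡ 10 (mod 2077)
10^2 ≡ 10^2 = 100 ≡ 100 (mod 2077)
10^4 ≡ 100^2 = 10000 ≡ 1692 (mod 2077)
10^8 ≡ 1692^2 = 2862864 ≡ 758 (mod 2077)
10^16 ≡ 758^2 = 574564 ≡ 1312 (mod 2077)
10^32 ≡ 1312^2 = 1721344 ≡ 1588 (mod 2077)
10^64 ≡ 1588^2 = 2521744 ≡ 266 (mod 2077)
10^128 ≡ 266^2 = 70756 ≡ 138 (mod 2077)
10^256 ≡ 138^2 = 19044 ≡ 351 (mod 2077)
10^512 ≡ 351^2 = 123201 ≡ 658 (mod 2077)
10^1024 ≡ 658^2 = 432964 ≡ 948 (mod 2077)
10^2048 ≡ 948^2 = 898704 ≡ 1440 (mod 2077)
2076 = 2048 + 16 + 8 + 4 in binary powers of 2.
So 10^2076 ≡ 1440 · 1312 · 758 · 1692 ≡ 777 (mod 2077).
Since 777 ≠ 1, base 10 is a Fermat witness: 2077 is composite.

777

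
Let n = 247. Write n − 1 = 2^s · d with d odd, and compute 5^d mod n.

247 − 1 = 246 = 2^1 · 123, so d = 123.
5^1 ≡ 5 (mod 247)
5^2 ≡ 5^2 = 25 ≡ 25 (mod 247)
5^4 ≡ 25^2 = 625 ≡ 131 (mod 247)
5^8 ≡ 131^2 = 17161 ≡ 118 (mod 247)
5^16 ≡ 118^2 = 13924 ≡ 92 (mod 247)
5^32 ≡ 92^2 = 8464 ≡ 66 (mod 247)
5^64 ≡ 66^2 = 4356 ≡ 157 (mod 247)
123 = 64 + 32 + 16 + 8 + 2 + 1 in binary powers of 2.
So 5^123 ≡ 157 · 66 · 92 · 118 · 25 · 5 ≡ 216 (mod 247).
Squaring chain: 216; never reaches −1, so base 5 is a Miller–Rabin witness that 247 is composite.

216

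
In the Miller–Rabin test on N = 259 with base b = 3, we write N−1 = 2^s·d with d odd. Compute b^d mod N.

27

259 − 1 = 258 = 2^1 · 129, so d = 129.
3^1 ≡ 3 (mod 259)
3^2 ≡ 3^2 = 9 ≡ 9 (mod 259)
3^4 ≡ 9^2 = 81 ≡ 81 (mod 259)
3^8 ≡ 81^2 = 6561 ≡ 86 (mod 259)
3^16 ≡ 86^2 = 7396 ≡ 144 (mod 259)
3^32 ≡ 144^2 = 20736 ≡ 16 (mod 259)
3^64 ≡ 16^2 = 256 ≡ 256 (mod 259)
3^128 ≡ 256^2 = 65536 ≡ 9 (mod 259)
129 = 128 + 1 in binary powers of 2.
So 3^129 ≡ 9 · 3 ≡ 27 (mod 259).
Squaring chain: 27; never reaches −1, so base 3 is a Miller–Rabin witness that 259 is composite.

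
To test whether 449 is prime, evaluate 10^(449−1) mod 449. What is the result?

10^1 ≡ 10 (mod 449)
10^2 ≡ 10^2 = 100 ≡ 100 (mod 449)
10^4 ≡ 100^2 = 10000 ≡ 122 (mod 449)
10^8 ≡ 122^2 = 14884 ≡ 67 (mod 449)
10^16 ≡ 67^2 = 4489 ≡ 448 (mod 449)
10^32 ≡ 448^2 = 200704 ≡ 1 (mod 449)
10^64 ≡ 1^2 = 1 ≡ 1 (mod 449)
10^128 ≡ 1^2 = 1 ≡ 1 (mod 449)
10^256 ≡ 1^2 = 1 ≡ 1 (mod 449)
448 = 256 + 128 + 64 in binary powers of 2.
So 10^448 ≡ 1 · 1 · 1 ≡ 1 (mod 449).
Since the result is 1, base 10 gives no evidence that 449 is composite.

1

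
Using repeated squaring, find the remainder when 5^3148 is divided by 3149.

896

5^1 ≡ 5 (mod 3149)
5^2 ≡ 5^2 = 25 ≡ 25 (mod 3149)
5^4 ≡ 25^2 = 625 ≡ 625 (mod 3149)
5^8 ≡ 625^2 = 390625 ≡ 149 (mod 3149)
5^16 ≡ 149^2 = 22201 ≡ 158 (mod 3149)
5^32 ≡ 158^2 = 24964 ≡ 2921 (mod 3149)
5^64 ≡ 2921^2 = 8532241 ≡ 1600 (mod 3149)
5^128 ≡ 1600^2 = 2560000 ≡ 3012 (mod 3149)
5^256 ≡ 3012^2 = 9072144 ≡ 3024 (mod 3149)
5^512 ≡ 3024^2 = 9144576 ≡ 3029 (mod 3149)
5^1024 ≡ 3029^2 = 9174841 ≡ 1804 (mod 3149)
5^2048 ≡ 1804^2 = 3254416 ≡ 1499 (mod 3149)
3148 = 2048 + 1024 + 64 + 8 + 4 in binary powers of 2.
So 5^3148 ≡ 1499 · 1804 · 1600 · 149 · 625 ≡ 896 (mod 3149).
Since 896 ≠ 1, base 5 is a Fermat witness: 3149 is composite.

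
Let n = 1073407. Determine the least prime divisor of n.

1073407 is odd.
Digit sum 22, not divisible by 3.
Ends in 7: not divisible by 5.
7: 1073407 = 7·153343 + 6
11: 1073407 = 11·97582 + 5
13: 1073407 = 13·82569 + 10
17: 1073407 = 17·63141 + 10
19: 1073407 = 19·56495 + 2
23: 1073407 = 23·46669 + 20
29: 1073407 = 29·37014 + 1
31: 1073407 = 31·34626 + 1
37: 1073407 = 37·29011

37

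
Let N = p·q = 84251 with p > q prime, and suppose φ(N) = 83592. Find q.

φ(n) = (p−1)(q−1) = n − (p+q) + 1, so p + q = 84251 − 83592 + 1 = 660.
p and q are the roots of t² − 660t + 84251 = 0.
Discriminant: 660² − 4·84251 = 435600 − 337004 = 98596; √98596 = 314.
q = (660 − 314)/2 = 173, p = (660 + 314)/2 = 487.
Check: 173 · 487 = 84251.

173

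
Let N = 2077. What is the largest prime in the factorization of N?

2077 = 31 · 67
67 is prime.
So 2077 = 31 · 67; the largest prime factor is 67.

67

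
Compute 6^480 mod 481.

6^1 ≡ 6 (mod 481)
6^2 ≡ 6^2 = 36 ≡ 36 (mod 481)
6^4 ≡ 36^2 = 1296 ≡ 334 (mod 481)
6^8 ≡ 334^2 = 111556 ≡ 445 (mod 481)
6^16 ≡ 445^2 = 198025 ≡ 334 (mod 481)
6^32 ≡ 334^2 = 111556 ≡ 445 (mod 481)
6^64 ≡ 445^2 = 198025 ≡ 334 (mod 481)
6^128 ≡ 334^2 = 111556 ≡ 445 (mod 481)
6^256 ≡ 445^2 = 198025 ≡ 334 (mod 481)
480 = 256 + 128 + 64 + 32 in binary powers of 2.
So 6^480 ≡ 334 · 445 · 334 · 445 ≡ 1 (mod 481).
Since the result is 1, base 6 gives no evidence that 481 is composite.

1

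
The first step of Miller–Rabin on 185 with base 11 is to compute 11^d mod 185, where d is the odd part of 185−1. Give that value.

101

185 − 1 = 184 = 2^3 · 23, so d = 23.
11^1 ≡ 11 (mod 185)
11^2 ≡ 11^2 = 121 ≡ 121 (mod 185)
11^4 ≡ 121^2 = 14641 ≡ 26 (mod 185)
11^8 ≡ 26^2 = 676 ≡ 121 (mod 185)
11^16 ≡ 121^2 = 14641 ≡ 26 (mod 185)
23 = 16 + 4 + 2 + 1 in binary powers of 2.
So 11^23 ≡ 26 · 26 · 121 · 11 ≡ 101 (mod 185).
Squaring chain: 101 → 26 → 121; never reaches −1, so base 11 is a Miller–Rabin witness that 185 is composite.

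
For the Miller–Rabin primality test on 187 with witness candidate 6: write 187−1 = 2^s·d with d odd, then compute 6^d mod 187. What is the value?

95

187 − 1 = 186 = 2^1 · 93, so d = 93.
6^1 ≡ 6 (mod 187)
6^2 ≡ 6^2 = 36 ≡ 36 (mod 187)
6^4 ≡ 36^2 = 1296 ≡ 174 (mod 187)
6^8 ≡ 174^2 = 30276 ≡ 169 (mod 187)
6^16 ≡ 169^2 = 28561 ≡ 137 (mod 187)
6^32 ≡ 137^2 = 18769 ≡ 69 (mod 187)
6^64 ≡ 69^2 = 4761 ≡ 86 (mod 187)
93 = 64 + 16 + 8 + 4 + 1 in binary powers of 2.
So 6^93 ≡ 86 · 137 · 169 · 174 · 6 ≡ 95 (mod 187).
Squaring chain: 95; never reaches −1, so base 6 is a Miller–Rabin witness that 187 is composite.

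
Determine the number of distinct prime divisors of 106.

106 = 2 · 53
106 = 2 · 53, which has 2 distinct prime factors.

2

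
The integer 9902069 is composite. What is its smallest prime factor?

61

9902069 is odd.
Digit sum 35, not divisible by 3.
Ends in 9: not divisible by 5.
7: 9902069 = 7·1414581 + 2
11: 9902069 = 11·900188 + 1
13: 9902069 = 13·761697 + 8
17: 9902069 = 17·582474 + 11
19: 9902069 = 19·521161 + 10
23: 9902069 = 23·430524 + 17
29: 9902069 = 29·341450 + 19
31: 9902069 = 31·319421 + 18
37: 9902069 = 37·267623 + 18
41: 9902069 = 41·241513 + 36
43: 9902069 = 43·230280 + 29
47: 9902069 = 47·210682 + 15
53: 9902069 = 53·186831 + 26
59: 9902069 = 59·167831 + 40
61: 9902069 = 61·162329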